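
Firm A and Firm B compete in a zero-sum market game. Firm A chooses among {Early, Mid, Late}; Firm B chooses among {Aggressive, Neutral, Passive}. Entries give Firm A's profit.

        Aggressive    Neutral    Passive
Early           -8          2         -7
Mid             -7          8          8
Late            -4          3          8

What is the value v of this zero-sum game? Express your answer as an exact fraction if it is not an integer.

-4

Row minima: Early → -8, Mid → -7, Late → -4; maximin = -4.
Column maxima: Aggressive → -4, Neutral → 8, Passive → 8; minimax = -4.
Since maximin = minimax = -4, there is a saddle point and the value is -4.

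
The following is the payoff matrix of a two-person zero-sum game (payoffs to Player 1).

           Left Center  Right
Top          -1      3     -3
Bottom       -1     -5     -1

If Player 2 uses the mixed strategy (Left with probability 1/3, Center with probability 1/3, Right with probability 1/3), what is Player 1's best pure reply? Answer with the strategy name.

Expected payoff of Top: (1/3)·(-1) + (1/3)·3 + (1/3)·(-3) = -1/3.
Expected payoff of Bottom: (1/3)·(-1) + (1/3)·(-5) + (1/3)·(-1) = -7/3.
The largest is -1/3, so Player 1's best response is Top.

Top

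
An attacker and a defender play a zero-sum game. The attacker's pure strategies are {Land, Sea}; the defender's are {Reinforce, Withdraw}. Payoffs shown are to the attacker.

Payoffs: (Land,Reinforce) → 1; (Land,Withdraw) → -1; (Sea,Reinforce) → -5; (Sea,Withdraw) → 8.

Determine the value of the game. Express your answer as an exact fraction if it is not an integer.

Row minima: Land → -1, Sea → -5; maximin = -1.
Column maxima: Reinforce → 1, Withdraw → 8; minimax = 1.
-1 ≠ 1, so there is no saddle point; optimal play is mixed.
Let the attacker play Land with probability p. Expected payoff against Reinforce: 1p + (-5)(1−p) = 6p − 5; against Withdraw: (-1)p + 8(1−p) = −9p + 8.
Setting these equal: 6p − 5 = −9p + 8 ⇒ 15p = 13 ⇒ p = 13/15, and the value is (6)·(13/15) − 5 = 1/5.
For the defender: with q = P(Reinforce), equating Land's and Sea's payoffs gives 2q − 1 = −13q + 8 ⇒ q = 3/5.

1/5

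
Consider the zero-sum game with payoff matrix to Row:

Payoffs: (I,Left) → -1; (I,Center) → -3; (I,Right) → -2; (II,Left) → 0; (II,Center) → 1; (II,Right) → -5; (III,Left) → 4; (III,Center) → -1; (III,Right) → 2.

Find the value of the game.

Row minima: I → -3, II → -5, III → -1; maximin = -1.
Column maxima: Left → 4, Center → 1, Right → 2; minimax = 1.
-1 ≠ 1, so there is no saddle point; optimal play is mixed.
I is strictly dominated by III, so Row never plays it.
Left is strictly dominated by Right (it gives Row strictly more in every row), so Column never plays it.
On the remaining 2×2 (II, III vs Center, Right):
Let Row play II with probability p. Expected payoff against Center: 1p + (-1)(1−p) = 2p − 1; against Right: (-5)p + 2(1−p) = −7p + 2.
Setting these equal: 2p − 1 = −7p + 2 ⇒ 9p = 3 ⇒ p = 1/3, and the value is (2)·(1/3) − 1 = -1/3.
For Column: with q = P(Center), equating II's and III's payoffs gives 6q − 5 = −3q + 2 ⇒ q = 7/9.

-1/3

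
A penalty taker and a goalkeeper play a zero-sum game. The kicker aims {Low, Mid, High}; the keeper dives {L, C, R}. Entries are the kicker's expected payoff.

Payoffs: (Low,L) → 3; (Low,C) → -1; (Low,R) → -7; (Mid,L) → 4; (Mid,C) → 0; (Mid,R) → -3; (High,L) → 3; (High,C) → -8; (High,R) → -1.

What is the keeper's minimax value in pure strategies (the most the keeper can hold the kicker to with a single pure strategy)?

-1

Column maxima: L → 4, C → 0, R → -1.
The smallest of these is -1.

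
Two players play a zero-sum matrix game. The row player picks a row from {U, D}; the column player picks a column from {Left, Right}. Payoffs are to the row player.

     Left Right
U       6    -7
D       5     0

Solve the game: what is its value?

0

Row minima: U → -7, D → 0; maximin = 0.
Column maxima: Left → 6, Right → 0; minimax = 0.
Since maximin = minimax = 0, there is a saddle point and the value is 0.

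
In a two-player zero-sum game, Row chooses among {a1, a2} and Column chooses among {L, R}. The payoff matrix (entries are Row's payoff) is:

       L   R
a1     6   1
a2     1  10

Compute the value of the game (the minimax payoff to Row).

59/14

Row minima: a1 → 1, a2 → 1; maximin = 1.
Column maxima: L → 6, R → 10; minimax = 6.
1 ≠ 6, so there is no saddle point; optimal play is mixed.
Let Row play a1 with probability p. Expected payoff against L: 6p + 1(1−p) = 5p + 1; against R: 1p + 10(1−p) = −9p + 10.
Setting these equal: 5p + 1 = −9p + 10 ⇒ 14p = 9 ⇒ p = 9/14, and the value is (5)·(9/14) + 1 = 59/14.
For Column: with q = P(L), equating a1's and a2's payoffs gives 5q + 1 = −9q + 10 ⇒ q = 9/14.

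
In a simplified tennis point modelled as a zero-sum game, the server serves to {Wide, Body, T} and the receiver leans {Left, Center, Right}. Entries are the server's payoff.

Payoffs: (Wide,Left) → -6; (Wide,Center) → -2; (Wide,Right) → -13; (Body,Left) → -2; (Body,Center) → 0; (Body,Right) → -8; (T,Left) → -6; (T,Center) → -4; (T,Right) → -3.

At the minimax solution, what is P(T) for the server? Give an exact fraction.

2/3

Row minima: Wide → -13, Body → -8, T → -6; maximin = -6.
Column maxima: Left → -2, Center → 0, Right → -3; minimax = -3.
-6 ≠ -3, so there is no saddle point; optimal play is mixed.
Wide is strictly dominated by Body, so the server never plays it.
Center is strictly dominated by Left (it gives the server strictly more in every row), so the receiver never plays it.
On the remaining 2×2 (Body, T vs Left, Right):
Let the server play Body with probability p. Expected payoff against Left: (-2)p + (-6)(1−p) = 4p − 6; against Right: (-8)p + (-3)(1−p) = −5p − 3.
Setting these equal: 4p − 6 = −5p − 3 ⇒ 9p = 3 ⇒ p = 1/3, and the value is (4)·(1/3) − 6 = -14/3.
For the receiver: with q = P(Left), equating Body's and T's payoffs gives 6q − 8 = −3q − 3 ⇒ q = 5/9.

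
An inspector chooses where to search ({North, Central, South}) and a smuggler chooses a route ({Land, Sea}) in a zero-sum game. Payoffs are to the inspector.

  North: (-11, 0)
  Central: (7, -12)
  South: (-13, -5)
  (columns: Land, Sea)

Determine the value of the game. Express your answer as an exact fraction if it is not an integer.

-22/5

Row minima: North → -11, Central → -12, South → -13; maximin = -11.
Column maxima: Land → 7, Sea → 0; minimax = 0.
-11 ≠ 0, so there is no saddle point; optimal play is mixed.
South is strictly dominated by North, so the inspector never plays it.
On the remaining 2×2 (North, Central vs Land, Sea):
Let the inspector play North with probability p. Expected payoff against Land: (-11)p + 7(1−p) = −18p + 7; against Sea: 0p + (-12)(1−p) = 12p − 12.
Setting these equal: −18p + 7 = 12p − 12 ⇒ −30p = -19 ⇒ p = 19/30, and the value is (-18)·(19/30) + 7 = -22/5.
For the smuggler: with q = P(Land), equating North's and Central's payoffs gives −11q = 19q − 12 ⇒ q = 2/5.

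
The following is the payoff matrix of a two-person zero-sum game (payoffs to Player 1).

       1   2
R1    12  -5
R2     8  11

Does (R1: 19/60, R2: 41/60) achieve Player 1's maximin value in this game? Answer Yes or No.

No

Against 1 this mix gives (19/60)·12 + (41/60)·8 = 139/15.
Against 2 this mix gives (19/60)·(-5) + (41/60)·11 = 89/15.
Player 2 will play 2, holding Player 1 to 89/15. Shifting weight toward the row that does better against 2 would raise this floor (the equalizing mix achieves 43/5 against both 2 and 1), so the proposed strategy is not optimal.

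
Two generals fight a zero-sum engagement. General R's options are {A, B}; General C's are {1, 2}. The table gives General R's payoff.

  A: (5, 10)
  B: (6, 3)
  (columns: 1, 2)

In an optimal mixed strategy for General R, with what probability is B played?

5/8

Row minima: A → 5, B → 3; maximin = 5.
Column maxima: 1 → 6, 2 → 10; minimax = 6.
5 ≠ 6, so there is no saddle point; optimal play is mixed.
Let General R play A with probability p. Expected payoff against 1: 5p + 6(1−p) = −p + 6; against 2: 10p + 3(1−p) = 7p + 3.
Setting these equal: −p + 6 = 7p + 3 ⇒ −8p = -3 ⇒ p = 3/8, and the value is (-1)·(3/8) + 6 = 45/8.
For General C: with q = P(1), equating A's and B's payoffs gives −5q + 10 = 3q + 3 ⇒ q = 7/8.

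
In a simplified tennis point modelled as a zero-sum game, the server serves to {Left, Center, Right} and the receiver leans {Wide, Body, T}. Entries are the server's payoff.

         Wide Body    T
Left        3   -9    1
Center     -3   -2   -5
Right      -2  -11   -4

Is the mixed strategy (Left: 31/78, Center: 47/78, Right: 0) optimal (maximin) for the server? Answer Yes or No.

No

Against Wide this mix gives (31/78)·3 + (47/78)·(-3) = -8/13.
Against Body this mix gives (31/78)·(-9) + (47/78)·(-2) = -373/78.
Against T this mix gives (31/78)·1 + (47/78)·(-5) = -34/13.
The receiver will play Body, holding the server to -373/78. Shifting weight toward the row that does better against Body would raise this floor (the equalizing mix achieves -47/13 against both Body and T), so the proposed strategy is not optimal.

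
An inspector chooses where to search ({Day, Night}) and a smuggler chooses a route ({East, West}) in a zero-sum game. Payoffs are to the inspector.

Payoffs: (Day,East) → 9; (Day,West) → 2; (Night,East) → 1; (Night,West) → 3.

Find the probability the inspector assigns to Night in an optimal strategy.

Row minima: Day → 2, Night → 1; maximin = 2.
Column maxima: East → 9, West → 3; minimax = 3.
2 ≠ 3, so there is no saddle point; optimal play is mixed.
Let the inspector play Day with probability p. Expected payoff against East: 9p + 1(1−p) = 8p + 1; against West: 2p + 3(1−p) = −p + 3.
Setting these equal: 8p + 1 = −p + 3 ⇒ 9p = 2 ⇒ p = 2/9, and the value is (8)·(2/9) + 1 = 25/9.
For the smuggler: with q = P(East), equating Day's and Night's payoffs gives 7q + 2 = −2q + 3 ⇒ q = 1/9.

7/9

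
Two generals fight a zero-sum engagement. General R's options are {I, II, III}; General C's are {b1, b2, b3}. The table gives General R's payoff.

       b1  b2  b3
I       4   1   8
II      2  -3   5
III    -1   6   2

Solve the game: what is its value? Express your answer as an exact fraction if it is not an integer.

5/2

Row minima: I → 1, II → -3, III → -1; maximin = 1.
Column maxima: b1 → 4, b2 → 6, b3 → 8; minimax = 4.
1 ≠ 4, so there is no saddle point; optimal play is mixed.
II is strictly dominated by I, so General R never plays it.
b3 is strictly dominated by b1 (it gives General R strictly more in every row), so General C never plays it.
On the remaining 2×2 (I, III vs b1, b2):
Let General R play I with probability p. Expected payoff against b1: 4p + (-1)(1−p) = 5p − 1; against b2: 1p + 6(1−p) = −5p + 6.
Setting these equal: 5p − 1 = −5p + 6 ⇒ 10p = 7 ⇒ p = 7/10, and the value is (5)·(7/10) − 1 = 5/2.
For General C: with q = P(b1), equating I's and III's payoffs gives 3q + 1 = −7q + 6 ⇒ q = 1/2.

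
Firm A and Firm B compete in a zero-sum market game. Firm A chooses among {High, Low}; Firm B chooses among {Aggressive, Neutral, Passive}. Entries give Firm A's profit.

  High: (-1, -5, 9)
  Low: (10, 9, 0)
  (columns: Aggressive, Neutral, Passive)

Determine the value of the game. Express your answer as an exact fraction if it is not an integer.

Row minima: High → -5, Low → 0; maximin = 0.
Column maxima: Aggressive → 10, Neutral → 9, Passive → 9; minimax = 9.
0 ≠ 9, so there is no saddle point; optimal play is mixed.
Aggressive is strictly dominated by Neutral (it gives Firm A strictly more in every row), so Firm B never plays it.
On the remaining 2×2 (High, Low vs Neutral, Passive):
Let Firm A play High with probability p. Expected payoff against Neutral: (-5)p + 9(1−p) = −14p + 9; against Passive: 9p + 0(1−p) = 9p.
Setting these equal: −14p + 9 = 9p ⇒ −23p = -9 ⇒ p = 9/23, and the value is (-14)·(9/23) + 9 = 81/23.
For Firm B: with q = P(Neutral), equating High's and Low's payoffs gives −14q + 9 = 9q ⇒ q = 9/23.

81/23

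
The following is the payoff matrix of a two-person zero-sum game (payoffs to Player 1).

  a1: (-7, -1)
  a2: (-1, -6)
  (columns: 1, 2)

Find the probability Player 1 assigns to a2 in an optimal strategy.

6/11

Row minima: a1 → -7, a2 → -6; maximin = -6.
Column maxima: 1 → -1, 2 → -1; minimax = -1.
-6 ≠ -1, so there is no saddle point; optimal play is mixed.
Let Player 1 play a1 with probability p. Expected payoff against 1: (-7)p + (-1)(1−p) = −6p − 1; against 2: (-1)p + (-6)(1−p) = 5p − 6.
Setting these equal: −6p − 1 = 5p − 6 ⇒ −11p = -5 ⇒ p = 5/11, and the value is (-6)·(5/11) − 1 = -41/11.
For Player 2: with q = P(1), equating a1's and a2's payoffs gives −6q − 1 = 5q − 6 ⇒ q = 5/11.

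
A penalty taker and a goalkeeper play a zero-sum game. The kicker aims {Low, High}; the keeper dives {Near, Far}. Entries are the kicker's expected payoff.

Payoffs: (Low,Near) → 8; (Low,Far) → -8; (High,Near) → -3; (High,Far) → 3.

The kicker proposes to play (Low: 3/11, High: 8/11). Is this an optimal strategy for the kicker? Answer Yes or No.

Against Near this mix gives (3/11)·8 + (8/11)·(-3) = 0.
Against Far this mix gives (3/11)·(-8) + (8/11)·3 = 0.
All of the keeper's active replies (Near, Far) yield 0, and no column does worse for the kicker. The mix makes the keeper indifferent and guarantees 0, so it is optimal.

Yes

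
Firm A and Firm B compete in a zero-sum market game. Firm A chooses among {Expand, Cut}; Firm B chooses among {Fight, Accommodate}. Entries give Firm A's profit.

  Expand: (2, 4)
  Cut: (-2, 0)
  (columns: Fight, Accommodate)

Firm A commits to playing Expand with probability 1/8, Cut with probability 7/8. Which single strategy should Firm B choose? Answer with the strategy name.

If Firm B plays Fight, Firm A's expected payoff is (1/8)·2 + (7/8)·(-2) = -3/2.
If Firm B plays Accommodate, Firm A's expected payoff is (1/8)·4 + (7/8)·0 = 1/2.
Firm B minimizes Firm A's payoff; the smallest is -3/2, so the best response is Fight.

Fight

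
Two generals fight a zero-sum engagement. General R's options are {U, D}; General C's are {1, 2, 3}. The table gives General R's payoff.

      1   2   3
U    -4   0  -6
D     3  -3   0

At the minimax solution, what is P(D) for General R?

2/3

Row minima: U → -6, D → -3; maximin = -3.
Column maxima: 1 → 3, 2 → 0, 3 → 0; minimax = 0.
-3 ≠ 0, so there is no saddle point; optimal play is mixed.
1 is strictly dominated by 3 (it gives General R strictly more in every row), so General C never plays it.
On the remaining 2×2 (U, D vs 2, 3):
Let General R play U with probability p. Expected payoff against 2: 0p + (-3)(1−p) = 3p − 3; against 3: (-6)p + 0(1−p) = −6p.
Setting these equal: 3p − 3 = −6p ⇒ 9p = 3 ⇒ p = 1/3, and the value is (3)·(1/3) − 3 = -2.
For General C: with q = P(2), equating U's and D's payoffs gives 6q − 6 = −3q ⇒ q = 2/3.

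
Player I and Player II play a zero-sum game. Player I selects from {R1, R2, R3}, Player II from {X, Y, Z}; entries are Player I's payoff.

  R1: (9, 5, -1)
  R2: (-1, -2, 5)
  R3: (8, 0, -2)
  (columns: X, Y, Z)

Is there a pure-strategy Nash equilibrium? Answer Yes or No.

Row minima: R1 → -1, R2 → -2, R3 → -2; maximin = -1.
Column maxima: X → 9, Y → 5, Z → 5; minimax = 5.
-1 ≠ 5, so no pure-strategy equilibrium exists.

No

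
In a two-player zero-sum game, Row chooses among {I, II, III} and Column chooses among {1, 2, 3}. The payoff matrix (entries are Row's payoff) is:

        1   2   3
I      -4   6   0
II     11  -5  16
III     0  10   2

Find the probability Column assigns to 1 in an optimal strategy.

15/26

Row minima: I → -4, II → -5, III → 0; maximin = 0.
Column maxima: 1 → 11, 2 → 10, 3 → 16; minimax = 10.
0 ≠ 10, so there is no saddle point; optimal play is mixed.
I is strictly dominated by III, so Row never plays it.
3 is strictly dominated by 1 (it gives Row strictly more in every row), so Column never plays it.
On the remaining 2×2 (II, III vs 1, 2):
Let Row play II with probability p. Expected payoff against 1: 11p + 0(1−p) = 11p; against 2: (-5)p + 10(1−p) = −15p + 10.
Setting these equal: 11p = −15p + 10 ⇒ 26p = 10 ⇒ p = 5/13, and the value is (11)·(5/13) = 55/13.
For Column: with q = P(1), equating II's and III's payoffs gives 16q − 5 = −10q + 10 ⇒ q = 15/26.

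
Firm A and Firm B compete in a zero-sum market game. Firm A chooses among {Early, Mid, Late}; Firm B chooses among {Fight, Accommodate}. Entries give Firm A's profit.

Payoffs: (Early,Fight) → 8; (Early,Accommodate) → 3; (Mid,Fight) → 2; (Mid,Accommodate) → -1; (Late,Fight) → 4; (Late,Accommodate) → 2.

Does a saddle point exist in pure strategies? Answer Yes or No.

Row minima: Early → 3, Mid → -1, Late → 2; maximin = 3.
Column maxima: Fight → 8, Accommodate → 3; minimax = 3.
maximin = minimax = 3, so a saddle point exists.

Yes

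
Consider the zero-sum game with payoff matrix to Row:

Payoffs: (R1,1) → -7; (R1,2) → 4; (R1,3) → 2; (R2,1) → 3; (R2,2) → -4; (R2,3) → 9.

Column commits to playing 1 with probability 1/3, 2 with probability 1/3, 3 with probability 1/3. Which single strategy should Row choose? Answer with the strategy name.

R2

Expected payoff of R1: (1/3)·(-7) + (1/3)·4 + (1/3)·2 = -1/3.
Expected payoff of R2: (1/3)·3 + (1/3)·(-4) + (1/3)·9 = 8/3.
The largest is 8/3, so Row's best response is R2.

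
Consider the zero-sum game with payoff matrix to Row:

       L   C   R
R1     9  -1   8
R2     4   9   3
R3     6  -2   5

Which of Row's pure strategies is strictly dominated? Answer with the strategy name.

R3

R1 gives a strictly higher payoff than R3 against every column: 9 > 6, -1 > -2, 8 > 5.
So R3 is strictly dominated and Row never plays it.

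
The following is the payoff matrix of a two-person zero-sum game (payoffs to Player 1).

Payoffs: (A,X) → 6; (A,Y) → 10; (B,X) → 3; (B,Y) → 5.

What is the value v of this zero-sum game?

Row minima: A → 6, B → 3; maximin = 6.
Column maxima: X → 6, Y → 10; minimax = 6.
Since maximin = minimax = 6, there is a saddle point and the value is 6.

6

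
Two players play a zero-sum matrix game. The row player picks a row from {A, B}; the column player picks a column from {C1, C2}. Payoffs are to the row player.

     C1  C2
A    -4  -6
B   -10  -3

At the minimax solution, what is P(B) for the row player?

2/9

Row minima: A → -6, B → -10; maximin = -6.
Column maxima: C1 → -4, C2 → -3; minimax = -4.
-6 ≠ -4, so there is no saddle point; optimal play is mixed.
Let the row player play A with probability p. Expected payoff against C1: (-4)p + (-10)(1−p) = 6p − 10; against C2: (-6)p + (-3)(1−p) = −3p − 3.
Setting these equal: 6p − 10 = −3p − 3 ⇒ 9p = 7 ⇒ p = 7/9, and the value is (6)·(7/9) − 10 = -16/3.
For the column player: with q = P(C1), equating A's and B's payoffs gives 2q − 6 = −7q − 3 ⇒ q = 1/3.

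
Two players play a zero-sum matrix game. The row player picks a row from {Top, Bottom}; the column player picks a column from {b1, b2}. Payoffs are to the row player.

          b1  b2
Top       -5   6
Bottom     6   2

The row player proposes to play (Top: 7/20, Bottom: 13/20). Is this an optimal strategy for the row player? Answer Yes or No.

Against b1 this mix gives (7/20)·(-5) + (13/20)·6 = 43/20.
Against b2 this mix gives (7/20)·6 + (13/20)·2 = 17/5.
The column player will play b1, holding the row player to 43/20. Shifting weight toward the row that does better against b1 would raise this floor (the equalizing mix achieves 46/15 against both b1 and b2), so the proposed strategy is not optimal.

No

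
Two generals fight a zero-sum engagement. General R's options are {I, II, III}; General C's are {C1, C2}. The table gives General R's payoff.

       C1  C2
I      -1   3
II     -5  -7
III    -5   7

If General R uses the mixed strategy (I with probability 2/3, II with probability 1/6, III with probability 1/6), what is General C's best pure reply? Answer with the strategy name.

C1

If General C plays C1, General R's expected payoff is (2/3)·(-1) + (1/6)·(-5) + (1/6)·(-5) = -7/3.
If General C plays C2, General R's expected payoff is (2/3)·3 + (1/6)·(-7) + (1/6)·7 = 2.
General C minimizes General R's payoff; the smallest is -7/3, so the best response is C1.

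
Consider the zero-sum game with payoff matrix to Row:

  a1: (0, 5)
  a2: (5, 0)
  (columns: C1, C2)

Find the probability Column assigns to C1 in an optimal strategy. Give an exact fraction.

1/2

Row minima: a1 → 0, a2 → 0; maximin = 0.
Column maxima: C1 → 5, C2 → 5; minimax = 5.
0 ≠ 5, so there is no saddle point; optimal play is mixed.
Let Row play a1 with probability p. Expected payoff against C1: 0p + 5(1−p) = −5p + 5; against C2: 5p + 0(1−p) = 5p.
Setting these equal: −5p + 5 = 5p ⇒ −10p = -5 ⇒ p = 1/2, and the value is (-5)·(1/2) + 5 = 5/2.
For Column: with q = P(C1), equating a1's and a2's payoffs gives −5q + 5 = 5q ⇒ q = 1/2.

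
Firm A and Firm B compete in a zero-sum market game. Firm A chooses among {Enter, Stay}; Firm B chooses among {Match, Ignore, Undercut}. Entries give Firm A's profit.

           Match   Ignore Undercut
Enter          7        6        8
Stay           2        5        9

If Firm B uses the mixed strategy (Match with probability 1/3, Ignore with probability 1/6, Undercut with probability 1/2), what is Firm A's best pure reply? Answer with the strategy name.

Enter

Expected payoff of Enter: (1/3)·7 + (1/6)·6 + (1/2)·8 = 22/3.
Expected payoff of Stay: (1/3)·2 + (1/6)·5 + (1/2)·9 = 6.
The largest is 22/3, so Firm A's best response is Enter.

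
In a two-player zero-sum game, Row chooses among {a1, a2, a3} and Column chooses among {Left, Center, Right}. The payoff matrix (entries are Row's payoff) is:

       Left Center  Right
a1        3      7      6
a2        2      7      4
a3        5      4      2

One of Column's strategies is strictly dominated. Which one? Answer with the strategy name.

Center

Right holds Row's payoff strictly below Center in every row: 6 < 7, 4 < 7, 2 < 4.
So Center is strictly dominated for Column.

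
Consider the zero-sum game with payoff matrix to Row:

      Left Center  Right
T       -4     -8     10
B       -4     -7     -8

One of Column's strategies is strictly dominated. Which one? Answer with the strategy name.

Center holds Row's payoff strictly below Left in every row: -8 < -4, -7 < -4.
So Left is strictly dominated for Column.

Left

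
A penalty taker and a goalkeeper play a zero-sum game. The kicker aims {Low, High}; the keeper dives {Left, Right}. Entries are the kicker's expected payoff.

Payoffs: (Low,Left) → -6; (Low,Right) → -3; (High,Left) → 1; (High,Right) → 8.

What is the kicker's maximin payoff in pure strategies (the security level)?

1

Row minima: Low → -6, High → 1.
The best of these is 1.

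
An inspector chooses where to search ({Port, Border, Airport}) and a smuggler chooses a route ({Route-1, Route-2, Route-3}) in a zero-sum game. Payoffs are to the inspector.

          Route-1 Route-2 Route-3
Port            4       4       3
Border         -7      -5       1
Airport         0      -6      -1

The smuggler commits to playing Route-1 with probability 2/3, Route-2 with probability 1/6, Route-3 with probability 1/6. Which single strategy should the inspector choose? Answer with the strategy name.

Expected payoff of Port: (2/3)·4 + (1/6)·4 + (1/6)·3 = 23/6.
Expected payoff of Border: (2/3)·(-7) + (1/6)·(-5) + (1/6)·1 = -16/3.
Expected payoff of Airport: (2/3)·0 + (1/6)·(-6) + (1/6)·(-1) = -7/6.
The largest is 23/6, so the inspector's best response is Port.

Port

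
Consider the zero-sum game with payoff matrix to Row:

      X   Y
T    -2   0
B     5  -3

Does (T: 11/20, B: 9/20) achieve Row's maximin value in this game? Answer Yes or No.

Against X this mix gives (11/20)·(-2) + (9/20)·5 = 23/20.
Against Y this mix gives (11/20)·0 + (9/20)·(-3) = -27/20.
Column will play Y, holding Row to -27/20. Shifting weight toward the row that does better against Y would raise this floor (the equalizing mix achieves -3/5 against both Y and X), so the proposed strategy is not optimal.

No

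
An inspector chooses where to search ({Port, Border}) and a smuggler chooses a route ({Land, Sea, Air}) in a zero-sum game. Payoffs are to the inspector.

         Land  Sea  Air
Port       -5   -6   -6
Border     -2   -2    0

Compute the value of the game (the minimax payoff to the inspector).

-2

Row minima: Port → -6, Border → -2; maximin = -2.
Column maxima: Land → -2, Sea → -2, Air → 0; minimax = -2.
Since maximin = minimax = -2, there is a saddle point and the value is -2.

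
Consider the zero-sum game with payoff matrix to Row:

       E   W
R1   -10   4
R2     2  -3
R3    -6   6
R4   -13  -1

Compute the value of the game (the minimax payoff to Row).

-6/17

Row minima: R1 → -10, R2 → -3, R3 → -6, R4 → -13; maximin = -3.
Column maxima: E → 2, W → 6; minimax = 2.
-3 ≠ 2, so there is no saddle point; optimal play is mixed.
R1 is strictly dominated by R3, so Row never plays it.
R4 is strictly dominated by R3, so Row never plays it.
On the remaining 2×2 (R2, R3 vs E, W):
Let Row play R2 with probability p. Expected payoff against E: 2p + (-6)(1−p) = 8p − 6; against W: (-3)p + 6(1−p) = −9p + 6.
Setting these equal: 8p − 6 = −9p + 6 ⇒ 17p = 12 ⇒ p = 12/17, and the value is (8)·(12/17) − 6 = -6/17.
For Column: with q = P(E), equating R2's and R3's payoffs gives 5q − 3 = −12q + 6 ⇒ q = 9/17.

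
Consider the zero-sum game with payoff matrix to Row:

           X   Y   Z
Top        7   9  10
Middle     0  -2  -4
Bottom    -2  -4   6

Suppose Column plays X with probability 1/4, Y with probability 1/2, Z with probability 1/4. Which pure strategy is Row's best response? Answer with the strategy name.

Top

Expected payoff of Top: (1/4)·7 + (1/2)·9 + (1/4)·10 = 35/4.
Expected payoff of Middle: (1/4)·0 + (1/2)·(-2) + (1/4)·(-4) = -2.
Expected payoff of Bottom: (1/4)·(-2) + (1/2)·(-4) + (1/4)·6 = -1.
The largest is 35/4, so Row's best response is Top.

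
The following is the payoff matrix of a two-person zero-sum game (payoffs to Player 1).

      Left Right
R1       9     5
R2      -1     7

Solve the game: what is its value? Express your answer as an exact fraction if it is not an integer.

Row minima: R1 → 5, R2 → -1; maximin = 5.
Column maxima: Left → 9, Right → 7; minimax = 7.
5 ≠ 7, so there is no saddle point; optimal play is mixed.
Let Player 1 play R1 with probability p. Expected payoff against Left: 9p + (-1)(1−p) = 10p − 1; against Right: 5p + 7(1−p) = −2p + 7.
Setting these equal: 10p − 1 = −2p + 7 ⇒ 12p = 8 ⇒ p = 2/3, and the value is (10)·(2/3) − 1 = 17/3.
For Player 2: with q = P(Left), equating R1's and R2's payoffs gives 4q + 5 = −8q + 7 ⇒ q = 1/6.

17/3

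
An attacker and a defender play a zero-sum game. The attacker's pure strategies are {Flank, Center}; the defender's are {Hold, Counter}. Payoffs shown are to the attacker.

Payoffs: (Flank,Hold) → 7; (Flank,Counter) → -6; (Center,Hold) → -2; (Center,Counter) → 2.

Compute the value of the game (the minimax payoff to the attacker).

2/17

Row minima: Flank → -6, Center → -2; maximin = -2.
Column maxima: Hold → 7, Counter → 2; minimax = 2.
-2 ≠ 2, so there is no saddle point; optimal play is mixed.
Let the attacker play Flank with probability p. Expected payoff against Hold: 7p + (-2)(1−p) = 9p − 2; against Counter: (-6)p + 2(1−p) = −8p + 2.
Setting these equal: 9p − 2 = −8p + 2 ⇒ 17p = 4 ⇒ p = 4/17, and the value is (9)·(4/17) − 2 = 2/17.
For the defender: with q = P(Hold), equating Flank's and Center's payoffs gives 13q − 6 = −4q + 2 ⇒ q = 8/17.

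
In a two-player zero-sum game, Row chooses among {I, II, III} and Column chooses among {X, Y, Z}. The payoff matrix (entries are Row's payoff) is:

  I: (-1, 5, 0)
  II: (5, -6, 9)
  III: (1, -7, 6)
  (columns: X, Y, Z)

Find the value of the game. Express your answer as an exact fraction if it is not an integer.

Row minima: I → -1, II → -6, III → -7; maximin = -1.
Column maxima: X → 5, Y → 5, Z → 9; minimax = 5.
-1 ≠ 5, so there is no saddle point; optimal play is mixed.
III is strictly dominated by II, so Row never plays it.
Z is strictly dominated by X (it gives Row strictly more in every row), so Column never plays it.
On the remaining 2×2 (I, II vs X, Y):
Let Row play I with probability p. Expected payoff against X: (-1)p + 5(1−p) = −6p + 5; against Y: 5p + (-6)(1−p) = 11p − 6.
Setting these equal: −6p + 5 = 11p − 6 ⇒ −17p = -11 ⇒ p = 11/17, and the value is (-6)·(11/17) + 5 = 19/17.
For Column: with q = P(X), equating I's and II's payoffs gives −6q + 5 = 11q − 6 ⇒ q = 11/17.

19/17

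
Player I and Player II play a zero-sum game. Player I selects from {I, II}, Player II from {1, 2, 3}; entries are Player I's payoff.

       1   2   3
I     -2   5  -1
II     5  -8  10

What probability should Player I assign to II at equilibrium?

Row minima: I → -2, II → -8; maximin = -2.
Column maxima: 1 → 5, 2 → 5, 3 → 10; minimax = 5.
-2 ≠ 5, so there is no saddle point; optimal play is mixed.
3 is strictly dominated by 1 (it gives Player I strictly more in every row), so Player II never plays it.
On the remaining 2×2 (I, II vs 1, 2):
Let Player I play I with probability p. Expected payoff against 1: (-2)p + 5(1−p) = −7p + 5; against 2: 5p + (-8)(1−p) = 13p − 8.
Setting these equal: −7p + 5 = 13p − 8 ⇒ −20p = -13 ⇒ p = 13/20, and the value is (-7)·(13/20) + 5 = 9/20.
For Player II: with q = P(1), equating I's and II's payoffs gives −7q + 5 = 13q − 8 ⇒ q = 13/20.

7/20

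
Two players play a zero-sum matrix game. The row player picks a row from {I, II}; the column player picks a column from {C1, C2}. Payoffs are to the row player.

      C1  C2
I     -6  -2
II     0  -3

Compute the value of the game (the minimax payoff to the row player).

-18/7

Row minima: I → -6, II → -3; maximin = -3.
Column maxima: C1 → 0, C2 → -2; minimax = -2.
-3 ≠ -2, so there is no saddle point; optimal play is mixed.
Let the row player play I with probability p. Expected payoff against C1: (-6)p + 0(1−p) = −6p; against C2: (-2)p + (-3)(1−p) = p − 3.
Setting these equal: −6p = p − 3 ⇒ −7p = -3 ⇒ p = 3/7, and the value is (-6)·(3/7) = -18/7.
For the column player: with q = P(C1), equating I's and II's payoffs gives −4q − 2 = 3q − 3 ⇒ q = 1/7.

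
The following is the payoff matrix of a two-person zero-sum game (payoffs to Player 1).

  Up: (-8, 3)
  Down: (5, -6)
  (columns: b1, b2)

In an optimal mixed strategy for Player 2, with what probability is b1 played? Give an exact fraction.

9/22

Row minima: Up → -8, Down → -6; maximin = -6.
Column maxima: b1 → 5, b2 → 3; minimax = 3.
-6 ≠ 3, so there is no saddle point; optimal play is mixed.
Let Player 1 play Up with probability p. Expected payoff against b1: (-8)p + 5(1−p) = −13p + 5; against b2: 3p + (-6)(1−p) = 9p − 6.
Setting these equal: −13p + 5 = 9p − 6 ⇒ −22p = -11 ⇒ p = 1/2, and the value is (-13)·(1/2) + 5 = -3/2.
For Player 2: with q = P(b1), equating Up's and Down's payoffs gives −11q + 3 = 11q − 6 ⇒ q = 9/22.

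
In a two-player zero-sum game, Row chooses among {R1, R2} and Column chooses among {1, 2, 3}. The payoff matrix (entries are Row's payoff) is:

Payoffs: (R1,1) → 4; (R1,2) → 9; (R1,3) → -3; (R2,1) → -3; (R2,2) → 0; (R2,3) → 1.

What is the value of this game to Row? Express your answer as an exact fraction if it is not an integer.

Row minima: R1 → -3, R2 → -3; maximin = -3.
Column maxima: 1 → 4, 2 → 9, 3 → 1; minimax = 1.
-3 ≠ 1, so there is no saddle point; optimal play is mixed.
2 is strictly dominated by 1 (it gives Row strictly more in every row), so Column never plays it.
On the remaining 2×2 (R1, R2 vs 1, 3):
Let Row play R1 with probability p. Expected payoff against 1: 4p + (-3)(1−p) = 7p − 3; against 3: (-3)p + 1(1−p) = −4p + 1.
Setting these equal: 7p − 3 = −4p + 1 ⇒ 11p = 4 ⇒ p = 4/11, and the value is (7)·(4/11) − 3 = -5/11.
For Column: with q = P(1), equating R1's and R2's payoffs gives 7q − 3 = −4q + 1 ⇒ q = 4/11.

-5/11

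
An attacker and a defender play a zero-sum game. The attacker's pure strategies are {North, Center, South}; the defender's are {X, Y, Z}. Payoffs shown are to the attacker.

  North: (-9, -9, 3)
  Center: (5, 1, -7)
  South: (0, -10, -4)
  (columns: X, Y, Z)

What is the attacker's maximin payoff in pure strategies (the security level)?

Row minima: North → -9, Center → -7, South → -10.
The best of these is -7.

-7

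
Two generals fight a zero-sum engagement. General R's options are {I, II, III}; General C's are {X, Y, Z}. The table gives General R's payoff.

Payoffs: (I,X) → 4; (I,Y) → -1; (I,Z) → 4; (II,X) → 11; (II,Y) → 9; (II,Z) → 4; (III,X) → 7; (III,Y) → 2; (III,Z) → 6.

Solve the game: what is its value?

46/9

Row minima: I → -1, II → 4, III → 2; maximin = 4.
Column maxima: X → 11, Y → 9, Z → 6; minimax = 6.
4 ≠ 6, so there is no saddle point; optimal play is mixed.
I is strictly dominated by III, so General R never plays it.
X is strictly dominated by Y (it gives General R strictly more in every row), so General C never plays it.
On the remaining 2×2 (II, III vs Y, Z):
Let General R play II with probability p. Expected payoff against Y: 9p + 2(1−p) = 7p + 2; against Z: 4p + 6(1−p) = −2p + 6.
Setting these equal: 7p + 2 = −2p + 6 ⇒ 9p = 4 ⇒ p = 4/9, and the value is (7)·(4/9) + 2 = 46/9.
For General C: with q = P(Y), equating II's and III's payoffs gives 5q + 4 = −4q + 6 ⇒ q = 2/9.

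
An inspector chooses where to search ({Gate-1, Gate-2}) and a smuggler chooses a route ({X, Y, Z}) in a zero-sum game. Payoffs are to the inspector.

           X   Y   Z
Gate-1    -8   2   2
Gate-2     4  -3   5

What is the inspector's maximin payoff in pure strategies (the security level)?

Row minima: Gate-1 → -8, Gate-2 → -3.
The best of these is -3.

-3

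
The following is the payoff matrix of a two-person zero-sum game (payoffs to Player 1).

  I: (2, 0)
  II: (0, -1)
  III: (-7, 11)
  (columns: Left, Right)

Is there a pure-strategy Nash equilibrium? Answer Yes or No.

Row minima: I → 0, II → -1, III → -7; maximin = 0.
Column maxima: Left → 2, Right → 11; minimax = 2.
0 ≠ 2, so no pure-strategy equilibrium exists.

No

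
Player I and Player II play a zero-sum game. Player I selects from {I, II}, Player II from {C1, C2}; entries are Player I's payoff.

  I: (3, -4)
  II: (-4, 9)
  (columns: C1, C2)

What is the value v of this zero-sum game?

11/20

Row minima: I → -4, II → -4; maximin = -4.
Column maxima: C1 → 3, C2 → 9; minimax = 3.
-4 ≠ 3, so there is no saddle point; optimal play is mixed.
Let Player I play I with probability p. Expected payoff against C1: 3p + (-4)(1−p) = 7p − 4; against C2: (-4)p + 9(1−p) = −13p + 9.
Setting these equal: 7p − 4 = −13p + 9 ⇒ 20p = 13 ⇒ p = 13/20, and the value is (7)·(13/20) − 4 = 11/20.
For Player II: with q = P(C1), equating I's and II's payoffs gives 7q − 4 = −13q + 9 ⇒ q = 13/20.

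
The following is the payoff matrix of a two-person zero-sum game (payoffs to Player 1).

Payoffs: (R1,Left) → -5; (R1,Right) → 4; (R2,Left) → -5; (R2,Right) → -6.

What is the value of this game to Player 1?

Row minima: R1 → -5, R2 → -6; maximin = -5.
Column maxima: Left → -5, Right → 4; minimax = -5.
Since maximin = minimax = -5, there is a saddle point and the value is -5.

-5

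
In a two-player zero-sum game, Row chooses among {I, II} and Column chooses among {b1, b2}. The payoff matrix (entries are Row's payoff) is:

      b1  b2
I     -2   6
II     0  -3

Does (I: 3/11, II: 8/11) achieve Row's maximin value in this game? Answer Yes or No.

Yes

Against b1 this mix gives (3/11)·(-2) + (8/11)·0 = -6/11.
Against b2 this mix gives (3/11)·6 + (8/11)·(-3) = -6/11.
All of Column's active replies (b1, b2) yield -6/11, and no column does worse for Row. The mix makes Column indifferent and guarantees -6/11, so it is optimal.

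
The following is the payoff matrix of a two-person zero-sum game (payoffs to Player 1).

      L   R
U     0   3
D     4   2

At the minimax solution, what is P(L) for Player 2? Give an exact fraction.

1/5

Row minima: U → 0, D → 2; maximin = 2.
Column maxima: L → 4, R → 3; minimax = 3.
2 ≠ 3, so there is no saddle point; optimal play is mixed.
Let Player 1 play U with probability p. Expected payoff against L: 0p + 4(1−p) = −4p + 4; against R: 3p + 2(1−p) = p + 2.
Setting these equal: −4p + 4 = p + 2 ⇒ −5p = -2 ⇒ p = 2/5, and the value is (-4)·(2/5) + 4 = 12/5.
For Player 2: with q = P(L), equating U's and D's payoffs gives −3q + 3 = 2q + 2 ⇒ q = 1/5.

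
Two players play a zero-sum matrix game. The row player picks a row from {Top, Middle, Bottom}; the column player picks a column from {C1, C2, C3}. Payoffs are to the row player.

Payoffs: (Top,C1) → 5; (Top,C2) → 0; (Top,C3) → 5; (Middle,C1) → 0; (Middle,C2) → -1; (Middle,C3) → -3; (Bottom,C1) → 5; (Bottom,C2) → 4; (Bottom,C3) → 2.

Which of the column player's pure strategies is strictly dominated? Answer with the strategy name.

C2 holds the row player's payoff strictly below C1 in every row: 0 < 5, -1 < 0, 4 < 5.
So C1 is strictly dominated for the column player.

C1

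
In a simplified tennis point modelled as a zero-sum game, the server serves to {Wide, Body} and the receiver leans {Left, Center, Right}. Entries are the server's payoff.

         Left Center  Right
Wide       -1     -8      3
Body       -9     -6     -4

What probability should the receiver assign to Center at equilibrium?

4/5

Row minima: Wide → -8, Body → -9; maximin = -8.
Column maxima: Left → -1, Center → -6, Right → 3; minimax = -6.
-8 ≠ -6, so there is no saddle point; optimal play is mixed.
Right is strictly dominated by Left (it gives the server strictly more in every row), so the receiver never plays it.
On the remaining 2×2 (Wide, Body vs Left, Center):
Let the server play Wide with probability p. Expected payoff against Left: (-1)p + (-9)(1−p) = 8p − 9; against Center: (-8)p + (-6)(1−p) = −2p − 6.
Setting these equal: 8p − 9 = −2p − 6 ⇒ 10p = 3 ⇒ p = 3/10, and the value is (8)·(3/10) − 9 = -33/5.
For the receiver: with q = P(Left), equating Wide's and Body's payoffs gives 7q − 8 = −3q − 6 ⇒ q = 1/5.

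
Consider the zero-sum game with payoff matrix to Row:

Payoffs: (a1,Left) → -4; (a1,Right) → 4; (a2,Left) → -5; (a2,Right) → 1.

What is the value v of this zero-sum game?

Row minima: a1 → -4, a2 → -5; maximin = -4.
Column maxima: Left → -4, Right → 4; minimax = -4.
Since maximin = minimax = -4, there is a saddle point and the value is -4.

-4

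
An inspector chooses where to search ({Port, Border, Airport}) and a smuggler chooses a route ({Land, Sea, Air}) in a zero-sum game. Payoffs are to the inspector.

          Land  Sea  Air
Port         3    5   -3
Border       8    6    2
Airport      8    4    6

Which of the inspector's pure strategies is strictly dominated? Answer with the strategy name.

Border gives a strictly higher payoff than Port against every column: 8 > 3, 6 > 5, 2 > -3.
So Port is strictly dominated and the inspector never plays it.

Port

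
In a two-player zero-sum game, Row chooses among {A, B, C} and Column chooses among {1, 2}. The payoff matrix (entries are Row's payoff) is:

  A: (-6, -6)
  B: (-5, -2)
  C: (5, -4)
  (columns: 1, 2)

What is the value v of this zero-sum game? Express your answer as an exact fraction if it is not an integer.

Row minima: A → -6, B → -5, C → -4; maximin = -4.
Column maxima: 1 → 5, 2 → -2; minimax = -2.
-4 ≠ -2, so there is no saddle point; optimal play is mixed.
A is strictly dominated by B, so Row never plays it.
On the remaining 2×2 (B, C vs 1, 2):
Let Row play B with probability p. Expected payoff against 1: (-5)p + 5(1−p) = −10p + 5; against 2: (-2)p + (-4)(1−p) = 2p − 4.
Setting these equal: −10p + 5 = 2p − 4 ⇒ −12p = -9 ⇒ p = 3/4, and the value is (-10)·(3/4) + 5 = -5/2.
For Column: with q = P(1), equating B's and C's payoffs gives −3q − 2 = 9q − 4 ⇒ q = 1/6.

-5/2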